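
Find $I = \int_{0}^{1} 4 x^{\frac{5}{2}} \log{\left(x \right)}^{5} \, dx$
$- \frac{30720}{117649}$

Consider the simpler parametrised integral
$$J(a) = \int_{0}^{1} 4 x^{a} \, dx = \frac{4}{a + 1}.$$

Differentiating under the integral sign brings down a factor of $\ln x$:
$$\frac{dJ}{da} = \int_{0}^{1} 4 x^{a} \log{\left(x \right)} \, dx = - \frac{4}{\left(a + 1\right)^{2}}.$$

Repeating $5$ times in total — each differentiation brings down another $\ln x$ — gives
$$\frac{d^{5}J}{da^{5}} = \int_{0}^{1} 4 x^{a} \log{\left(x \right)}^{5} \, dx = - \frac{480}{\left(a + 1\right)^{6}},$$
and the integrand here is exactly the target integrand, so $I = - \frac{480}{\left(a + 1\right)^{6}}$.

Setting $a = \frac{5}{2}$:
$$I = - \frac{30720}{117649}.$$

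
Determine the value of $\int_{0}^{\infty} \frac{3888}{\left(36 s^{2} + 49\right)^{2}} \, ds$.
$\frac{162 \pi}{343}$

Recall the elementary integral
$$J(a) = \int_{0}^{\infty} \frac{3}{a^{2} + s^{2}} \, ds = \frac{3 \pi}{2 a}.$$

Differentiating under the integral sign with respect to $a$,
$$\frac{dJ}{da} = \int_{0}^{\infty} - \frac{6 a}{\left(a^{2} + s^{2}\right)^{2}} \, ds = - \frac{3 \pi}{2 a^{2}},$$
so $\int_{0}^{\infty} \frac{3}{\left(a^{2} + s^{2}\right)^{2}} \, ds = \frac{3 \pi}{4 a^{3}}$.

Setting $a = \frac{7}{6}$:
$$I = \frac{162 \pi}{343}.$$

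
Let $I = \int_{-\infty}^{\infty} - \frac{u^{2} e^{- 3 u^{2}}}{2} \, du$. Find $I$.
$- \frac{\sqrt{3} \sqrt{\pi}}{36}$

Consider the simpler parametrised integral
$$J(a) = \int_{-\infty}^{\infty} - \frac{e^{- a u^{2}}}{2} \, du = - \frac{\sqrt{\pi}}{2 \sqrt{a}}.$$

Differentiating under the integral sign brings down a factor of $(-u^2)$:
$$\frac{dJ}{da} = \int_{-\infty}^{\infty} \frac{u^{2} e^{- a u^{2}}}{2} \, du = \frac{\sqrt{\pi}}{4 a^{\frac{3}{2}}}.$$

The integral on the left is $-I$, so $I = - \frac{\sqrt{\pi}}{4 a^{\frac{3}{2}}}$.

Setting $a = 3$:
$$I = - \frac{\sqrt{3} \sqrt{\pi}}{36}.$$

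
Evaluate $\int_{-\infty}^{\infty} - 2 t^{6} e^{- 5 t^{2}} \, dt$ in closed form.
$- \frac{3 \sqrt{5} \sqrt{\pi}}{500}$

Start from the elementary integral
$$J(a) = \int_{-\infty}^{\infty} - 2 e^{- a t^{2}} \, dt = - \frac{2 \sqrt{\pi}}{\sqrt{a}}.$$

Differentiating under the integral sign brings down a factor of $(-t^2)$:
$$\frac{dJ}{da} = \int_{-\infty}^{\infty} 2 t^{2} e^{- a t^{2}} \, dt = \frac{\sqrt{\pi}}{a^{\frac{3}{2}}}.$$

Repeating $3$ times in total — each differentiation brings down another $(-t^2)$ — gives
$$\frac{d^{3}J}{da^{3}} = \int_{-\infty}^{\infty} 2 t^{6} e^{- a t^{2}} \, dt = \frac{15 \sqrt{\pi}}{4 a^{\frac{7}{2}}},$$
and the integrand here is $(-1)^{3}$ times the target integrand, so $I = (-1)^{3}\,\frac{d^{3}J}{da^{3}} = - \frac{15 \sqrt{\pi}}{4 a^{\frac{7}{2}}}$.

Setting $a = 5$:
$$I = - \frac{3 \sqrt{5} \sqrt{\pi}}{500}.$$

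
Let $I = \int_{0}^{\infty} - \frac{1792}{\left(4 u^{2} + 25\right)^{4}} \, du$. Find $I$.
$- \frac{28 \pi}{15625}$

Begin with the known result
$$J(a) = \int_{0}^{\infty} - \frac{7}{a^{2} + u^{2}} \, du = - \frac{7 \pi}{2 a}.$$

Differentiating under the integral sign with respect to $a$,
$$\frac{dJ}{da} = \int_{0}^{\infty} \frac{14 a}{\left(a^{2} + u^{2}\right)^{2}} \, du = \frac{7 \pi}{2 a^{2}},$$
so $\int_{0}^{\infty} - \frac{7}{\left(a^{2} + u^{2}\right)^{2}} \, du = - \frac{7 \pi}{4 a^{3}}$.

Repeating — each differentiation of $1/(u^2+a^2)^j$ produces $-2ja/(u^2+a^2)^{j+1}$ — and dividing through by $-2ja$ at each step yields, after $3$ differentiations in total,
$$\int_{0}^{\infty} - \frac{7}{\left(a^{2} + u^{2}\right)^{4}} \, du = - \frac{35 \pi}{32 a^{7}}.$$

Setting $a = \frac{5}{2}$:
$$I = - \frac{28 \pi}{15625}.$$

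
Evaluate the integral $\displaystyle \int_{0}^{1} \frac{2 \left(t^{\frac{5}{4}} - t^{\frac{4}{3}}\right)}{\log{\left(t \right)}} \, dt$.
$\log{\left(\frac{729}{784} \right)}$

Consider the one-parameter family: let $I(a) = \int_{0}^{1} \frac{2 \left(- t^{\frac{4}{3}} + t^{a}\right)}{\log{\left(t \right)}} \, dt$.

Since $\dfrac{\partial}{\partial a}\,t^{a} = t^{a} \ln t$, the $\ln t$ in the denominator cancels and
$$\frac{dI}{da} = \int_{0}^{1} 2 t^{a} \, dt = 2 \left[\frac{t^{a+1}}{a+1}\right]_0^1 = \frac{2}{a + 1}.$$

Integrating with respect to $a$ gives $I(a) = \log{\left(\frac{9 \left(a + 1\right)^{2}}{49} \right)} + C$.

At $a = \frac{4}{3}$ the integrand is identically $0$, so $I(\frac{4}{3}) = 0$. The closed form gives $0$, hence $C = 0$.

Setting $a = \frac{5}{4}$:
$$I = \log{\left(\frac{729}{784} \right)}.$$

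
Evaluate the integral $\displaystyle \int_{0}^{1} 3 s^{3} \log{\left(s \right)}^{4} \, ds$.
$\frac{9}{128}$

Start from the elementary integral
$$J(a) = \int_{0}^{1} 3 s^{a} \, ds = \frac{3}{a + 1}.$$

Differentiating under the integral sign brings down a factor of $\ln s$:
$$\frac{dJ}{da} = \int_{0}^{1} 3 s^{a} \log{\left(s \right)} \, ds = - \frac{3}{\left(a + 1\right)^{2}}.$$

Repeating $4$ times in total — each differentiation brings down another $\ln s$ — gives
$$\frac{d^{4}J}{da^{4}} = \int_{0}^{1} 3 s^{a} \log{\left(s \right)}^{4} \, ds = \frac{72}{\left(a + 1\right)^{5}},$$
and the integrand here is exactly the target integrand, so $I = \frac{72}{\left(a + 1\right)^{5}}$.

Setting $a = 3$:
$$I = \frac{9}{128}.$$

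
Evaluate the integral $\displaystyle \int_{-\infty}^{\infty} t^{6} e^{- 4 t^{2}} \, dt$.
$\frac{15 \sqrt{\pi}}{1024}$

Consider the simpler parametrised integral
$$J(a) = \int_{-\infty}^{\infty} e^{- a t^{2}} \, dt = \frac{\sqrt{\pi}}{\sqrt{a}}.$$

Differentiating under the integral sign brings down a factor of $(-t^2)$:
$$\frac{dJ}{da} = \int_{-\infty}^{\infty} - t^{2} e^{- a t^{2}} \, dt = - \frac{\sqrt{\pi}}{2 a^{\frac{3}{2}}}.$$

Repeating $3$ times in total — each differentiation brings down another $(-t^2)$ — gives
$$\frac{d^{3}J}{da^{3}} = \int_{-\infty}^{\infty} - t^{6} e^{- a t^{2}} \, dt = - \frac{15 \sqrt{\pi}}{8 a^{\frac{7}{2}}},$$
and the integrand here is $(-1)^{3}$ times the target integrand, so $I = (-1)^{3}\,\frac{d^{3}J}{da^{3}} = \frac{15 \sqrt{\pi}}{8 a^{\frac{7}{2}}}$.

Setting $a = 4$:
$$I = \frac{15 \sqrt{\pi}}{1024}.$$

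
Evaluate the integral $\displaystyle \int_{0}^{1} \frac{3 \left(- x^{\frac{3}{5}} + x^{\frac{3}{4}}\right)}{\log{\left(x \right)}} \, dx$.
$\log{\left(\frac{42875}{32768} \right)}$

Replace the exponent $\frac{3}{4}$ by a parameter $a$: let $I(a) = \int_{0}^{1} \frac{3 \left(- x^{\frac{3}{5}} + x^{a}\right)}{\log{\left(x \right)}} \, dx$.

Since $\dfrac{\partial}{\partial a}\,x^{a} = x^{a} \ln x$, the $\ln x$ in the denominator cancels and
$$\frac{dI}{da} = \int_{0}^{1} 3 x^{a} \, dx = 3 \left[\frac{x^{a+1}}{a+1}\right]_0^1 = \frac{3}{a + 1}.$$

Integrating with respect to $a$ gives $I(a) = \log{\left(\frac{125 \left(a + 1\right)^{3}}{512} \right)} + C$.

At $a = \frac{3}{5}$ the integrand is identically $0$, so $I(\frac{3}{5}) = 0$. The closed form gives $0$, hence $C = 0$.

Setting $a = \frac{3}{4}$:
$$I = \log{\left(\frac{42875}{32768} \right)}.$$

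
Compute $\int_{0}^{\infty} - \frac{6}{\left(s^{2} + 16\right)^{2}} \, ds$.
$- \frac{3 \pi}{128}$

Start from the standard arctangent integral
$$J(a) = \int_{0}^{\infty} - \frac{6}{a^{2} + s^{2}} \, ds = - \frac{3 \pi}{a}.$$

Differentiating under the integral sign with respect to $a$,
$$\frac{dJ}{da} = \int_{0}^{\infty} \frac{12 a}{\left(a^{2} + s^{2}\right)^{2}} \, ds = \frac{3 \pi}{a^{2}},$$
so $\int_{0}^{\infty} - \frac{6}{\left(a^{2} + s^{2}\right)^{2}} \, ds = - \frac{3 \pi}{2 a^{3}}$.

Setting $a = 4$:
$$I = - \frac{3 \pi}{128}.$$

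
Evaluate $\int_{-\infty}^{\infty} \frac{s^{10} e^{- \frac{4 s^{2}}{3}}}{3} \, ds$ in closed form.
$\frac{76545 \sqrt{3} \sqrt{\pi}}{65536}$

Start from the elementary integral
$$J(a) = \int_{-\infty}^{\infty} \frac{e^{- a s^{2}}}{3} \, ds = \frac{\sqrt{\pi}}{3 \sqrt{a}}.$$

Differentiating under the integral sign brings down a factor of $(-s^2)$:
$$\frac{dJ}{da} = \int_{-\infty}^{\infty} - \frac{s^{2} e^{- a s^{2}}}{3} \, ds = - \frac{\sqrt{\pi}}{6 a^{\frac{3}{2}}}.$$

Repeating $5$ times in total — each differentiation brings down another $(-s^2)$ — gives
$$\frac{d^{5}J}{da^{5}} = \int_{-\infty}^{\infty} - \frac{s^{10} e^{- a s^{2}}}{3} \, ds = - \frac{315 \sqrt{\pi}}{32 a^{\frac{11}{2}}},$$
and the integrand here is $(-1)^{5}$ times the target integrand, so $I = (-1)^{5}\,\frac{d^{5}J}{da^{5}} = \frac{315 \sqrt{\pi}}{32 a^{\frac{11}{2}}}$.

Setting $a = \frac{4}{3}$:
$$I = \frac{76545 \sqrt{3} \sqrt{\pi}}{65536}.$$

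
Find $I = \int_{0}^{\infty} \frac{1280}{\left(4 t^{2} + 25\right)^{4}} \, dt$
$\frac{4 \pi}{3125}$

Start from the standard arctangent integral
$$J(a) = \int_{0}^{\infty} \frac{5}{a^{2} + t^{2}} \, dt = \frac{5 \pi}{2 a}.$$

Differentiating under the integral sign with respect to $a$,
$$\frac{dJ}{da} = \int_{0}^{\infty} - \frac{10 a}{\left(a^{2} + t^{2}\right)^{2}} \, dt = - \frac{5 \pi}{2 a^{2}},$$
so $\int_{0}^{\infty} \frac{5}{\left(a^{2} + t^{2}\right)^{2}} \, dt = \frac{5 \pi}{4 a^{3}}$.

Repeating — each differentiation of $1/(t^2+a^2)^j$ produces $-2ja/(t^2+a^2)^{j+1}$ — and dividing through by $-2ja$ at each step yields, after $3$ differentiations in total,
$$\int_{0}^{\infty} \frac{5}{\left(a^{2} + t^{2}\right)^{4}} \, dt = \frac{25 \pi}{32 a^{7}}.$$

Setting $a = \frac{5}{2}$:
$$I = \frac{4 \pi}{3125}.$$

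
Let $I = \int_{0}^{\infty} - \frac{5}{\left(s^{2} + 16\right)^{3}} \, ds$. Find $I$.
$- \frac{15 \pi}{16384}$

Begin with the known result
$$J(a) = \int_{0}^{\infty} - \frac{5}{a^{2} + s^{2}} \, ds = - \frac{5 \pi}{2 a}.$$

Differentiating under the integral sign with respect to $a$,
$$\frac{dJ}{da} = \int_{0}^{\infty} \frac{10 a}{\left(a^{2} + s^{2}\right)^{2}} \, ds = \frac{5 \pi}{2 a^{2}},$$
so $\int_{0}^{\infty} - \frac{5}{\left(a^{2} + s^{2}\right)^{2}} \, ds = - \frac{5 \pi}{4 a^{3}}$.

Repeating — each differentiation of $1/(s^2+a^2)^j$ produces $-2ja/(s^2+a^2)^{j+1}$ — and dividing through by $-2ja$ at each step yields, after $2$ differentiations in total,
$$\int_{0}^{\infty} - \frac{5}{\left(a^{2} + s^{2}\right)^{3}} \, ds = - \frac{15 \pi}{16 a^{5}}.$$

Setting $a = 4$:
$$I = - \frac{15 \pi}{16384}.$$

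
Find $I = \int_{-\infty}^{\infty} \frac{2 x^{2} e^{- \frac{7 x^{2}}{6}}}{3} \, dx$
$\frac{2 \sqrt{42} \sqrt{\pi}}{49}$

Begin with the known integral
$$J(a) = \int_{-\infty}^{\infty} \frac{2 e^{- a x^{2}}}{3} \, dx = \frac{2 \sqrt{\pi}}{3 \sqrt{a}}.$$

Differentiating under the integral sign brings down a factor of $(-x^2)$:
$$\frac{dJ}{da} = \int_{-\infty}^{\infty} - \frac{2 x^{2} e^{- a x^{2}}}{3} \, dx = - \frac{\sqrt{\pi}}{3 a^{\frac{3}{2}}}.$$

The integral on the left is $-I$, so $I = \frac{\sqrt{\pi}}{3 a^{\frac{3}{2}}}$.

Setting $a = \frac{7}{6}$:
$$I = \frac{2 \sqrt{42} \sqrt{\pi}}{49}.$$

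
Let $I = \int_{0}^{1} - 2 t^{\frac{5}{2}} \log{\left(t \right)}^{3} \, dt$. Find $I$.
$\frac{192}{2401}$

Consider the simpler parametrised integral
$$J(a) = \int_{0}^{1} - 2 t^{a} \, dt = - \frac{2}{a + 1}.$$

Differentiating under the integral sign brings down a factor of $\ln t$:
$$\frac{dJ}{da} = \int_{0}^{1} - 2 t^{a} \log{\left(t \right)} \, dt = \frac{2}{\left(a + 1\right)^{2}}.$$

Repeating $3$ times in total — each differentiation brings down another $\ln t$ — gives
$$\frac{d^{3}J}{da^{3}} = \int_{0}^{1} - 2 t^{a} \log{\left(t \right)}^{3} \, dt = \frac{12}{\left(a + 1\right)^{4}},$$
and the integrand here is exactly the target integrand, so $I = \frac{12}{\left(a + 1\right)^{4}}$.

Setting $a = \frac{5}{2}$:
$$I = \frac{192}{2401}.$$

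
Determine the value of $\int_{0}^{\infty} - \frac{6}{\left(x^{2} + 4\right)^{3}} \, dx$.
$- \frac{9 \pi}{256}$

Start from the standard arctangent integral
$$J(a) = \int_{0}^{\infty} - \frac{6}{a^{2} + x^{2}} \, dx = - \frac{3 \pi}{a}.$$

Differentiating under the integral sign with respect to $a$,
$$\frac{dJ}{da} = \int_{0}^{\infty} \frac{12 a}{\left(a^{2} + x^{2}\right)^{2}} \, dx = \frac{3 \pi}{a^{2}},$$
so $\int_{0}^{\infty} - \frac{6}{\left(a^{2} + x^{2}\right)^{2}} \, dx = - \frac{3 \pi}{2 a^{3}}$.

Repeating — each differentiation of $1/(x^2+a^2)^j$ produces $-2ja/(x^2+a^2)^{j+1}$ — and dividing through by $-2ja$ at each step yields, after $2$ differentiations in total,
$$\int_{0}^{\infty} - \frac{6}{\left(a^{2} + x^{2}\right)^{3}} \, dx = - \frac{9 \pi}{8 a^{5}}.$$

Setting $a = 2$:
$$I = - \frac{9 \pi}{256}.$$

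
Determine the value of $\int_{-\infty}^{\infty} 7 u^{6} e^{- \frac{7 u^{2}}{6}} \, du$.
$\frac{405 \sqrt{42} \sqrt{\pi}}{343}$

Begin with the known integral
$$J(a) = \int_{-\infty}^{\infty} 7 e^{- a u^{2}} \, du = \frac{7 \sqrt{\pi}}{\sqrt{a}}.$$

Differentiating under the integral sign brings down a factor of $(-u^2)$:
$$\frac{dJ}{da} = \int_{-\infty}^{\infty} - 7 u^{2} e^{- a u^{2}} \, du = - \frac{7 \sqrt{\pi}}{2 a^{\frac{3}{2}}}.$$

Repeating $3$ times in total — each differentiation brings down another $(-u^2)$ — gives
$$\frac{d^{3}J}{da^{3}} = \int_{-\infty}^{\infty} - 7 u^{6} e^{- a u^{2}} \, du = - \frac{105 \sqrt{\pi}}{8 a^{\frac{7}{2}}},$$
and the integrand here is $(-1)^{3}$ times the target integrand, so $I = (-1)^{3}\,\frac{d^{3}J}{da^{3}} = \frac{105 \sqrt{\pi}}{8 a^{\frac{7}{2}}}$.

Setting $a = \frac{7}{6}$:
$$I = \frac{405 \sqrt{42} \sqrt{\pi}}{343}.$$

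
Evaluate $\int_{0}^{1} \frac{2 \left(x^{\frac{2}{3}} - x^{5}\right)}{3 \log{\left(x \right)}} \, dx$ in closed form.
$\log{\left(\frac{\sqrt[3]{18} \cdot 5^{\frac{2}{3}}}{18} \right)}$

Replace the exponent $5$ by a parameter $a$: let $I(a) = \int_{0}^{1} \frac{2 \left(x^{\frac{2}{3}} - x^{a}\right)}{3 \log{\left(x \right)}} \, dx$.

Since $\dfrac{\partial}{\partial a}\,x^{a} = x^{a} \ln x$, the $\ln x$ in the denominator cancels and
$$\frac{dI}{da} = \int_{0}^{1} - \frac{2}{3} x^{a} \, dx = - \frac{2}{3} \left[\frac{x^{a+1}}{a+1}\right]_0^1 = - \frac{2}{3 a + 3}.$$

Integrating with respect to $a$ gives $I(a) = - \frac{2 \log{\left(a + 1 \right)}}{3} - \frac{2 \log{\left(3 \right)}}{3} + \frac{2 \log{\left(5 \right)}}{3} + C$.

At $a = \frac{2}{3}$ the integrand is identically $0$, so $I(\frac{2}{3}) = 0$. The closed form gives $0$, hence $C = 0$.

Setting $a = 5$:
$$I = \log{\left(\frac{\sqrt[3]{18} \cdot 5^{\frac{2}{3}}}{18} \right)}.$$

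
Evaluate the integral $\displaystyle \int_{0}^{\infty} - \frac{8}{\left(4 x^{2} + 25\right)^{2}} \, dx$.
$- \frac{\pi}{125}$

Start from the standard arctangent integral
$$J(a) = \int_{0}^{\infty} - \frac{1}{2 \left(a^{2} + x^{2}\right)} \, dx = - \frac{\pi}{4 a}.$$

Differentiating under the integral sign with respect to $a$,
$$\frac{dJ}{da} = \int_{0}^{\infty} \frac{a}{\left(a^{2} + x^{2}\right)^{2}} \, dx = \frac{\pi}{4 a^{2}},$$
so $\int_{0}^{\infty} - \frac{1}{2 \left(a^{2} + x^{2}\right)^{2}} \, dx = - \frac{\pi}{8 a^{3}}$.

Setting $a = \frac{5}{2}$:
$$I = - \frac{\pi}{125}.$$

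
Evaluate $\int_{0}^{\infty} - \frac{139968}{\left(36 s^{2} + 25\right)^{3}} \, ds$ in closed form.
$- \frac{4374 \pi}{3125}$

Recall the elementary integral
$$J(a) = \int_{0}^{\infty} - \frac{3}{a^{2} + s^{2}} \, ds = - \frac{3 \pi}{2 a}.$$

Differentiating under the integral sign with respect to $a$,
$$\frac{dJ}{da} = \int_{0}^{\infty} \frac{6 a}{\left(a^{2} + s^{2}\right)^{2}} \, ds = \frac{3 \pi}{2 a^{2}},$$
so $\int_{0}^{\infty} - \frac{3}{\left(a^{2} + s^{2}\right)^{2}} \, ds = - \frac{3 \pi}{4 a^{3}}$.

Repeating — each differentiation of $1/(s^2+a^2)^j$ produces $-2ja/(s^2+a^2)^{j+1}$ — and dividing through by $-2ja$ at each step yields, after $2$ differentiations in total,
$$\int_{0}^{\infty} - \frac{3}{\left(a^{2} + s^{2}\right)^{3}} \, ds = - \frac{9 \pi}{16 a^{5}}.$$

Setting $a = \frac{5}{6}$:
$$I = - \frac{4374 \pi}{3125}.$$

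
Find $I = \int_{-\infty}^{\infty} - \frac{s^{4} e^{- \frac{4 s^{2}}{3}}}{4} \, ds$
$- \frac{27 \sqrt{3} \sqrt{\pi}}{512}$

Begin with the known integral
$$J(a) = \int_{-\infty}^{\infty} - \frac{e^{- a s^{2}}}{4} \, ds = - \frac{\sqrt{\pi}}{4 \sqrt{a}}.$$

Differentiating under the integral sign brings down a factor of $(-s^2)$:
$$\frac{dJ}{da} = \int_{-\infty}^{\infty} \frac{s^{2} e^{- a s^{2}}}{4} \, ds = \frac{\sqrt{\pi}}{8 a^{\frac{3}{2}}}.$$

Repeating twice in total — each differentiation brings down another $(-s^2)$ — gives
$$\frac{d^{2}J}{da^{2}} = \int_{-\infty}^{\infty} - \frac{s^{4} e^{- a s^{2}}}{4} \, ds = - \frac{3 \sqrt{\pi}}{16 a^{\frac{5}{2}}},$$
and the integrand here is exactly the target integrand, so $I = - \frac{3 \sqrt{\pi}}{16 a^{\frac{5}{2}}}$.

Setting $a = \frac{4}{3}$:
$$I = - \frac{27 \sqrt{3} \sqrt{\pi}}{512}.$$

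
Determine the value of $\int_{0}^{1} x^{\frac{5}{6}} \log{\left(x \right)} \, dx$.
$- \frac{36}{121}$

Start from the elementary integral
$$J(a) = \int_{0}^{1} x^{a} \, dx = \frac{1}{a + 1}.$$

Differentiating under the integral sign brings down a factor of $\ln x$:
$$\frac{dJ}{da} = \int_{0}^{1} x^{a} \log{\left(x \right)} \, dx = - \frac{1}{\left(a + 1\right)^{2}}.$$

The integral on the left is $I$, so $I = - \frac{1}{\left(a + 1\right)^{2}}$.

Setting $a = \frac{5}{6}$:
$$I = - \frac{36}{121}.$$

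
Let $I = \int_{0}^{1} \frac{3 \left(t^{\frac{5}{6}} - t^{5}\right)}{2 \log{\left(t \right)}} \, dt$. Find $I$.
$\log{\left(\frac{11 \sqrt{11}}{216} \right)}$

Introduce a parameter $a$ in the exponent: let $I(a) = \int_{0}^{1} \frac{3 \left(- t^{5} + t^{a}\right)}{2 \log{\left(t \right)}} \, dt$.

Since $\dfrac{\partial}{\partial a}\,t^{a} = t^{a} \ln t$, the $\ln t$ in the denominator cancels and
$$\frac{dI}{da} = \int_{0}^{1} \frac{3}{2} t^{a} \, dt = \frac{3}{2} \left[\frac{t^{a+1}}{a+1}\right]_0^1 = \frac{3}{2 \left(a + 1\right)}.$$

Integrating with respect to $a$ gives $I(a) = \frac{3 \log{\left(a + 1 \right)}}{2} - \frac{3 \log{\left(6 \right)}}{2} + C$.

At $a = 5$ the integrand is identically $0$, so $I(5) = 0$. The closed form gives $0$, hence $C = 0$.

Setting $a = \frac{5}{6}$:
$$I = \log{\left(\frac{11 \sqrt{11}}{216} \right)}.$$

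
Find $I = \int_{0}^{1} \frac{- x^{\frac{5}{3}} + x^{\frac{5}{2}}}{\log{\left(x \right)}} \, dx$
$- \log{\left(\frac{16}{21} \right)}$

Replace the exponent $\frac{5}{3}$ by a parameter $a$: let $I(a) = \int_{0}^{1} \frac{x^{\frac{5}{2}} - x^{a}}{\log{\left(x \right)}} \, dx$.

Since $\dfrac{\partial}{\partial a}\,x^{a} = x^{a} \ln x$, the $\ln x$ in the denominator cancels and
$$\frac{dI}{da} = \int_{0}^{1} -1 x^{a} \, dx = -1 \left[\frac{x^{a+1}}{a+1}\right]_0^1 = - \frac{1}{a + 1}.$$

Integrating with respect to $a$ gives $I(a) = - \log{\left(\frac{2 a}{7} + \frac{2}{7} \right)} + C$.

At $a = \frac{5}{2}$ the integrand is identically $0$, so $I(\frac{5}{2}) = 0$. The closed form gives $0$, hence $C = 0$.

Setting $a = \frac{5}{3}$:
$$I = - \log{\left(\frac{16}{21} \right)}.$$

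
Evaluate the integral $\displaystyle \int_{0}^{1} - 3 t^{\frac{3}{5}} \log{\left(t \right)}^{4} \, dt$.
$- \frac{28125}{4096}$

Consider the simpler parametrised integral
$$J(a) = \int_{0}^{1} - 3 t^{a} \, dt = - \frac{3}{a + 1}.$$

Differentiating under the integral sign brings down a factor of $\ln t$:
$$\frac{dJ}{da} = \int_{0}^{1} - 3 t^{a} \log{\left(t \right)} \, dt = \frac{3}{\left(a + 1\right)^{2}}.$$

Repeating $4$ times in total — each differentiation brings down another $\ln t$ — gives
$$\frac{d^{4}J}{da^{4}} = \int_{0}^{1} - 3 t^{a} \log{\left(t \right)}^{4} \, dt = - \frac{72}{\left(a + 1\right)^{5}},$$
and the integrand here is exactly the target integrand, so $I = - \frac{72}{\left(a + 1\right)^{5}}$.

Setting $a = \frac{3}{5}$:
$$I = - \frac{28125}{4096}.$$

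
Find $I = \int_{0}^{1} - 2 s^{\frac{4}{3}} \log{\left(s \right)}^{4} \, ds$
$- \frac{11664}{16807}$

Start from the elementary integral
$$J(a) = \int_{0}^{1} - 2 s^{a} \, ds = - \frac{2}{a + 1}.$$

Differentiating under the integral sign brings down a factor of $\ln s$:
$$\frac{dJ}{da} = \int_{0}^{1} - 2 s^{a} \log{\left(s \right)} \, ds = \frac{2}{\left(a + 1\right)^{2}}.$$

Repeating $4$ times in total — each differentiation brings down another $\ln s$ — gives
$$\frac{d^{4}J}{da^{4}} = \int_{0}^{1} - 2 s^{a} \log{\left(s \right)}^{4} \, ds = - \frac{48}{\left(a + 1\right)^{5}},$$
and the integrand here is exactly the target integrand, so $I = - \frac{48}{\left(a + 1\right)^{5}}$.

Setting $a = \frac{4}{3}$:
$$I = - \frac{11664}{16807}.$$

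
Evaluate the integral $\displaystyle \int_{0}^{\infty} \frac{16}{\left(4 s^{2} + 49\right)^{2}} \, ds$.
$\frac{2 \pi}{343}$

Recall the elementary integral
$$J(a) = \int_{0}^{\infty} \frac{1}{a^{2} + s^{2}} \, ds = \frac{\pi}{2 a}.$$

Differentiating under the integral sign with respect to $a$,
$$\frac{dJ}{da} = \int_{0}^{\infty} - \frac{2 a}{\left(a^{2} + s^{2}\right)^{2}} \, ds = - \frac{\pi}{2 a^{2}},$$
so $\int_{0}^{\infty} \frac{1}{\left(a^{2} + s^{2}\right)^{2}} \, ds = \frac{\pi}{4 a^{3}}$.

Setting $a = \frac{7}{2}$:
$$I = \frac{2 \pi}{343}.$$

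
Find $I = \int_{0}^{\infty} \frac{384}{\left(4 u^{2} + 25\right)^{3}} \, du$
$\frac{36 \pi}{3125}$

Begin with the known result
$$J(a) = \int_{0}^{\infty} \frac{6}{a^{2} + u^{2}} \, du = \frac{3 \pi}{a}.$$

Differentiating under the integral sign with respect to $a$,
$$\frac{dJ}{da} = \int_{0}^{\infty} - \frac{12 a}{\left(a^{2} + u^{2}\right)^{2}} \, du = - \frac{3 \pi}{a^{2}},$$
so $\int_{0}^{\infty} \frac{6}{\left(a^{2} + u^{2}\right)^{2}} \, du = \frac{3 \pi}{2 a^{3}}$.

Repeating — each differentiation of $1/(u^2+a^2)^j$ produces $-2ja/(u^2+a^2)^{j+1}$ — and dividing through by $-2ja$ at each step yields, after $2$ differentiations in total,
$$\int_{0}^{\infty} \frac{6}{\left(a^{2} + u^{2}\right)^{3}} \, du = \frac{9 \pi}{8 a^{5}}.$$

Setting $a = \frac{5}{2}$:
$$I = \frac{36 \pi}{3125}.$$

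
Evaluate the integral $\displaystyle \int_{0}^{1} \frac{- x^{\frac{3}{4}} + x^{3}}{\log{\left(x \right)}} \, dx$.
$\log{\left(\frac{16}{7} \right)}$

Replace the exponent $3$ by a parameter $a$: let $I(a) = \int_{0}^{1} \frac{- x^{\frac{3}{4}} + x^{a}}{\log{\left(x \right)}} \, dx$.

Since $\dfrac{\partial}{\partial a}\,x^{a} = x^{a} \ln x$, the $\ln x$ in the denominator cancels and
$$\frac{dI}{da} = \int_{0}^{1} x^{a} \, dx = \left[\frac{x^{a+1}}{a+1}\right]_0^1 = \frac{1}{a + 1}.$$

Integrating with respect to $a$ gives $I(a) = \log{\left(\frac{4 a}{7} + \frac{4}{7} \right)} + C$.

At $a = \frac{3}{4}$ the integrand is identically $0$, so $I(\frac{3}{4}) = 0$. The closed form gives $0$, hence $C = 0$.

Setting $a = 3$:
$$I = \log{\left(\frac{16}{7} \right)}.$$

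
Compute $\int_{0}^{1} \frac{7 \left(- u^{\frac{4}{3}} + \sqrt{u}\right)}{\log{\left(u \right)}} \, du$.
$\log{\left(\frac{4782969}{105413504} \right)}$

Introduce a parameter $a$ in the exponent: let $I(a) = \int_{0}^{1} \frac{7 \left(- u^{\frac{4}{3}} + u^{a}\right)}{\log{\left(u \right)}} \, du$.

Since $\dfrac{\partial}{\partial a}\,u^{a} = u^{a} \ln u$, the $\ln u$ in the denominator cancels and
$$\frac{dI}{da} = \int_{0}^{1} 7 u^{a} \, du = 7 \left[\frac{u^{a+1}}{a+1}\right]_0^1 = \frac{7}{a + 1}.$$

Integrating with respect to $a$ gives $I(a) = \log{\left(\frac{2187 \left(a + 1\right)^{7}}{823543} \right)} + C$.

At $a = \frac{4}{3}$ the integrand is identically $0$, so $I(\frac{4}{3}) = 0$. The closed form gives $0$, hence $C = 0$.

Setting $a = \frac{1}{2}$:
$$I = \log{\left(\frac{4782969}{105413504} \right)}.$$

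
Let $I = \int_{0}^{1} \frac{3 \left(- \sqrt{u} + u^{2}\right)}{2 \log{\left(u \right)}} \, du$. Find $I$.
$\frac{3 \log{\left(2 \right)}}{2}$

Consider the one-parameter family: let $I(a) = \int_{0}^{1} \frac{3 \left(u^{2} - u^{a}\right)}{2 \log{\left(u \right)}} \, du$.

Since $\dfrac{\partial}{\partial a}\,u^{a} = u^{a} \ln u$, the $\ln u$ in the denominator cancels and
$$\frac{dI}{da} = \int_{0}^{1} - \frac{3}{2} u^{a} \, du = - \frac{3}{2} \left[\frac{u^{a+1}}{a+1}\right]_0^1 = - \frac{3}{2 a + 2}.$$

Integrating with respect to $a$ gives $I(a) = - \frac{3 \log{\left(a + 1 \right)}}{2} + \frac{3 \log{\left(3 \right)}}{2} + C$.

At $a = 2$ the integrand is identically $0$, so $I(2) = 0$. The closed form gives $0$, hence $C = 0$.

Setting $a = \frac{1}{2}$:
$$I = \frac{3 \log{\left(2 \right)}}{2}.$$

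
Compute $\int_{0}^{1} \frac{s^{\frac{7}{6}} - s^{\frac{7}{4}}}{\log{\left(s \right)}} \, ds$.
$- \log{\left(33 \right)} + \log{\left(26 \right)}$

Introduce a parameter $a$ in the exponent: let $I(a) = \int_{0}^{1} \frac{s^{\frac{7}{6}} - s^{a}}{\log{\left(s \right)}} \, ds$.

Since $\dfrac{\partial}{\partial a}\,s^{a} = s^{a} \ln s$, the $\ln s$ in the denominator cancels and
$$\frac{dI}{da} = \int_{0}^{1} -1 s^{a} \, ds = -1 \left[\frac{s^{a+1}}{a+1}\right]_0^1 = - \frac{1}{a + 1}.$$

Integrating with respect to $a$ gives $I(a) = - \log{\left(\frac{6 a}{13} + \frac{6}{13} \right)} + C$.

At $a = \frac{7}{6}$ the integrand is identically $0$, so $I(\frac{7}{6}) = 0$. The closed form gives $0$, hence $C = 0$.

Setting $a = \frac{7}{4}$:
$$I = - \log{\left(33 \right)} + \log{\left(26 \right)}.$$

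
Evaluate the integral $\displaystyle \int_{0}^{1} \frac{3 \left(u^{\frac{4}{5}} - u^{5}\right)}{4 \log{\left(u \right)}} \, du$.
$\log{\left(\frac{\sqrt[4]{10} \cdot 3^{\frac{3}{4}}}{10} \right)}$

Consider the one-parameter family: let $I(a) = \int_{0}^{1} \frac{3 \left(- u^{5} + u^{a}\right)}{4 \log{\left(u \right)}} \, du$.

Since $\dfrac{\partial}{\partial a}\,u^{a} = u^{a} \ln u$, the $\ln u$ in the denominator cancels and
$$\frac{dI}{da} = \int_{0}^{1} \frac{3}{4} u^{a} \, du = \frac{3}{4} \left[\frac{u^{a+1}}{a+1}\right]_0^1 = \frac{3}{4 \left(a + 1\right)}.$$

Integrating with respect to $a$ gives $I(a) = \frac{3 \log{\left(a + 1 \right)}}{4} - \frac{3 \log{\left(6 \right)}}{4} + C$.

At $a = 5$ the integrand is identically $0$, so $I(5) = 0$. The closed form gives $0$, hence $C = 0$.

Setting $a = \frac{4}{5}$:
$$I = \log{\left(\frac{\sqrt[4]{10} \cdot 3^{\frac{3}{4}}}{10} \right)}.$$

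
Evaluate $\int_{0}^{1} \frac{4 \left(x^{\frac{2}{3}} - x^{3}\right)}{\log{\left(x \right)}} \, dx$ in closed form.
$- \log{\left(\frac{20736}{625} \right)}$

Consider the one-parameter family: let $I(a) = \int_{0}^{1} \frac{4 \left(x^{\frac{2}{3}} - x^{a}\right)}{\log{\left(x \right)}} \, dx$.

Since $\dfrac{\partial}{\partial a}\,x^{a} = x^{a} \ln x$, the $\ln x$ in the denominator cancels and
$$\frac{dI}{da} = \int_{0}^{1} -4 x^{a} \, dx = -4 \left[\frac{x^{a+1}}{a+1}\right]_0^1 = - \frac{4}{a + 1}.$$

Integrating with respect to $a$ gives $I(a) = - \log{\left(\frac{81 \left(a + 1\right)^{4}}{625} \right)} + C$.

At $a = \frac{2}{3}$ the integrand is identically $0$, so $I(\frac{2}{3}) = 0$. The closed form gives $0$, hence $C = 0$.

Setting $a = 3$:
$$I = - \log{\left(\frac{20736}{625} \right)}.$$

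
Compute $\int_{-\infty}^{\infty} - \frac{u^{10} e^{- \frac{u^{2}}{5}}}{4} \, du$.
$- \frac{2953125 \sqrt{5} \sqrt{\pi}}{128}$

Start from the elementary integral
$$J(a) = \int_{-\infty}^{\infty} - \frac{e^{- a u^{2}}}{4} \, du = - \frac{\sqrt{\pi}}{4 \sqrt{a}}.$$

Differentiating under the integral sign brings down a factor of $(-u^2)$:
$$\frac{dJ}{da} = \int_{-\infty}^{\infty} \frac{u^{2} e^{- a u^{2}}}{4} \, du = \frac{\sqrt{\pi}}{8 a^{\frac{3}{2}}}.$$

Repeating $5$ times in total — each differentiation brings down another $(-u^2)$ — gives
$$\frac{d^{5}J}{da^{5}} = \int_{-\infty}^{\infty} \frac{u^{10} e^{- a u^{2}}}{4} \, du = \frac{945 \sqrt{\pi}}{128 a^{\frac{11}{2}}},$$
and the integrand here is $(-1)^{5}$ times the target integrand, so $I = (-1)^{5}\,\frac{d^{5}J}{da^{5}} = - \frac{945 \sqrt{\pi}}{128 a^{\frac{11}{2}}}$.

Setting $a = \frac{1}{5}$:
$$I = - \frac{2953125 \sqrt{5} \sqrt{\pi}}{128}.$$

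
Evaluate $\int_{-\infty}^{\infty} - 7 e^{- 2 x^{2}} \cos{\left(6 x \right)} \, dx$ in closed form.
$- \frac{7 \sqrt{2} \sqrt{\pi}}{2 e^{\frac{9}{2}}}$

Treat the cosine frequency as a parameter and define $I(b) = \int_{-\infty}^{\infty} - 7 e^{- 2 x^{2}} \cos{\left(b x \right)} \, dx$.

Differentiating under the integral sign,
$$I'(b) = \int_{-\infty}^{\infty} 7 x e^{- 2 x^{2}} \sin{\left(b x \right)} \, dx.$$

Integrate $\int_{-\infty}^{\infty} x \sin(b x)\, e^{- 2 x^{2}}\, dx$ by parts with $u = \sin(b x)$ and $dv = x\, e^{- 2 x^{2}}\, dx$, giving $v = - \frac{e^{- 2 x^{2}}}{4}$. The boundary term vanishes and
$$\int_{-\infty}^{\infty} x \sin(b x)\, e^{- 2 x^{2}}\, dx = \frac{b}{4} \int_{-\infty}^{\infty} \cos(b x)\, e^{- 2 x^{2}}\, dx,$$
so $I'(b) = - \frac{b}{4}\, I(b)$.

This is a separable first-order ODE; solving with the initial condition $I(0) = \int_{-\infty}^{\infty} - 7 e^{- 2 x^{2}}\,dx = - \frac{7 \sqrt{2} \sqrt{\pi}}{2}$ gives
$$I(b) = - \frac{7 \sqrt{2} \sqrt{\pi} e^{- \frac{b^{2}}{8}}}{2}.$$

Setting $b = 6$:
$$I = - \frac{7 \sqrt{2} \sqrt{\pi}}{2 e^{\frac{9}{2}}}.$$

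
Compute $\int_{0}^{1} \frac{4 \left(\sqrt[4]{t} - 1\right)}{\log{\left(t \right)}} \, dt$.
$\log{\left(\frac{625}{256} \right)}$

Replace the exponent $\frac{1}{4}$ by a parameter $a$: let $I(a) = \int_{0}^{1} \frac{4 \left(t^{a} - 1\right)}{\log{\left(t \right)}} \, dt$.

Since $\dfrac{\partial}{\partial a}\,t^{a} = t^{a} \ln t$, the $\ln t$ in the denominator cancels and
$$\frac{dI}{da} = \int_{0}^{1} 4 t^{a} \, dt = 4 \left[\frac{t^{a+1}}{a+1}\right]_0^1 = \frac{4}{a + 1}.$$

Integrating with respect to $a$ gives $I(a) = 4 \log{\left(a + 1 \right)} + C$.

At $a = 0$ the integrand is identically $0$, so $I(0) = 0$. The closed form gives $0$, hence $C = 0$.

Setting $a = \frac{1}{4}$:
$$I = \log{\left(\frac{625}{256} \right)}.$$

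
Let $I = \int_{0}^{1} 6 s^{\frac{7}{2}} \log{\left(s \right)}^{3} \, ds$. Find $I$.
$- \frac{64}{729}$

Begin with the known integral
$$J(a) = \int_{0}^{1} 6 s^{a} \, ds = \frac{6}{a + 1}.$$

Differentiating under the integral sign brings down a factor of $\ln s$:
$$\frac{dJ}{da} = \int_{0}^{1} 6 s^{a} \log{\left(s \right)} \, ds = - \frac{6}{\left(a + 1\right)^{2}}.$$

Repeating $3$ times in total — each differentiation brings down another $\ln s$ — gives
$$\frac{d^{3}J}{da^{3}} = \int_{0}^{1} 6 s^{a} \log{\left(s \right)}^{3} \, ds = - \frac{36}{\left(a + 1\right)^{4}},$$
and the integrand here is exactly the target integrand, so $I = - \frac{36}{\left(a + 1\right)^{4}}$.

Setting $a = \frac{7}{2}$:
$$I = - \frac{64}{729}.$$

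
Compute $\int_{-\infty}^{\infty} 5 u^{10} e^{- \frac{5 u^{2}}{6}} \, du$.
$\frac{45927 \sqrt{30} \sqrt{\pi}}{625}$

Consider the simpler parametrised integral
$$J(a) = \int_{-\infty}^{\infty} 5 e^{- a u^{2}} \, du = \frac{5 \sqrt{\pi}}{\sqrt{a}}.$$

Differentiating under the integral sign brings down a factor of $(-u^2)$:
$$\frac{dJ}{da} = \int_{-\infty}^{\infty} - 5 u^{2} e^{- a u^{2}} \, du = - \frac{5 \sqrt{\pi}}{2 a^{\frac{3}{2}}}.$$

Repeating $5$ times in total — each differentiation brings down another $(-u^2)$ — gives
$$\frac{d^{5}J}{da^{5}} = \int_{-\infty}^{\infty} - 5 u^{10} e^{- a u^{2}} \, du = - \frac{4725 \sqrt{\pi}}{32 a^{\frac{11}{2}}},$$
and the integrand here is $(-1)^{5}$ times the target integrand, so $I = (-1)^{5}\,\frac{d^{5}J}{da^{5}} = \frac{4725 \sqrt{\pi}}{32 a^{\frac{11}{2}}}$.

Setting $a = \frac{5}{6}$:
$$I = \frac{45927 \sqrt{30} \sqrt{\pi}}{625}.$$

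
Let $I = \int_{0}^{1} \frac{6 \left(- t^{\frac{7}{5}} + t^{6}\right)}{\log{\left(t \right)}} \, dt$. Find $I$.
$\log{\left(\frac{1838265625}{2985984} \right)}$

Introduce a parameter $a$ in the exponent: let $I(a) = \int_{0}^{1} \frac{6 \left(- t^{\frac{7}{5}} + t^{a}\right)}{\log{\left(t \right)}} \, dt$.

Since $\dfrac{\partial}{\partial a}\,t^{a} = t^{a} \ln t$, the $\ln t$ in the denominator cancels and
$$\frac{dI}{da} = \int_{0}^{1} 6 t^{a} \, dt = 6 \left[\frac{t^{a+1}}{a+1}\right]_0^1 = \frac{6}{a + 1}.$$

Integrating with respect to $a$ gives $I(a) = \log{\left(\frac{15625 \left(a + 1\right)^{6}}{2985984} \right)} + C$.

At $a = \frac{7}{5}$ the integrand is identically $0$, so $I(\frac{7}{5}) = 0$. The closed form gives $0$, hence $C = 0$.

Setting $a = 6$:
$$I = \log{\left(\frac{1838265625}{2985984} \right)}.$$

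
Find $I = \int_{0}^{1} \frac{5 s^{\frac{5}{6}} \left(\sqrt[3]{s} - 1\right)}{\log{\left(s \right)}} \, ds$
$\log{\left(\frac{371293}{161051} \right)}$

Consider the one-parameter family: let $I(a) = \int_{0}^{1} \frac{5 \left(- s^{\frac{5}{6}} + s^{a}\right)}{\log{\left(s \right)}} \, ds$.

Since $\dfrac{\partial}{\partial a}\,s^{a} = s^{a} \ln s$, the $\ln s$ in the denominator cancels and
$$\frac{dI}{da} = \int_{0}^{1} 5 s^{a} \, ds = 5 \left[\frac{s^{a+1}}{a+1}\right]_0^1 = \frac{5}{a + 1}.$$

Integrating with respect to $a$ gives $I(a) = \log{\left(\frac{7776 \left(a + 1\right)^{5}}{161051} \right)} + C$.

At $a = \frac{5}{6}$ the integrand is identically $0$, so $I(\frac{5}{6}) = 0$. The closed form gives $0$, hence $C = 0$.

Setting $a = \frac{7}{6}$:
$$I = \log{\left(\frac{371293}{161051} \right)}.$$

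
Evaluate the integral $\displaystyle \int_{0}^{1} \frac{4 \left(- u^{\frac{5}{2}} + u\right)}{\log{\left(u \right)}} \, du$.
$\log{\left(\frac{256}{2401} \right)}$

Consider the one-parameter family: let $I(a) = \int_{0}^{1} \frac{4 \left(u - u^{a}\right)}{\log{\left(u \right)}} \, du$.

Since $\dfrac{\partial}{\partial a}\,u^{a} = u^{a} \ln u$, the $\ln u$ in the denominator cancels and
$$\frac{dI}{da} = \int_{0}^{1} -4 u^{a} \, du = -4 \left[\frac{u^{a+1}}{a+1}\right]_0^1 = - \frac{4}{a + 1}.$$

Integrating with respect to $a$ gives $I(a) = \log{\left(\frac{16}{\left(a + 1\right)^{4}} \right)} + C$.

At $a = 1$ the integrand is identically $0$, so $I(1) = 0$. The closed form gives $0$, hence $C = 0$.

Setting $a = \frac{5}{2}$:
$$I = \log{\left(\frac{256}{2401} \right)}.$$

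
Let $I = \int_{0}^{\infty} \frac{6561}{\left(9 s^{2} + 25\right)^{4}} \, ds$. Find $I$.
$\frac{2187 \pi}{500000}$

Begin with the known result
$$J(a) = \int_{0}^{\infty} \frac{1}{a^{2} + s^{2}} \, ds = \frac{\pi}{2 a}.$$

Differentiating under the integral sign with respect to $a$,
$$\frac{dJ}{da} = \int_{0}^{\infty} - \frac{2 a}{\left(a^{2} + s^{2}\right)^{2}} \, ds = - \frac{\pi}{2 a^{2}},$$
so $\int_{0}^{\infty} \frac{1}{\left(a^{2} + s^{2}\right)^{2}} \, ds = \frac{\pi}{4 a^{3}}$.

Repeating — each differentiation of $1/(s^2+a^2)^j$ produces $-2ja/(s^2+a^2)^{j+1}$ — and dividing through by $-2ja$ at each step yields, after $3$ differentiations in total,
$$\int_{0}^{\infty} \frac{1}{\left(a^{2} + s^{2}\right)^{4}} \, ds = \frac{5 \pi}{32 a^{7}}.$$

Setting $a = \frac{5}{3}$:
$$I = \frac{2187 \pi}{500000}.$$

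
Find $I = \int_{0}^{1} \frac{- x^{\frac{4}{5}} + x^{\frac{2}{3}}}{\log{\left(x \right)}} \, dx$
$\log{\left(\frac{25}{27} \right)}$

Consider the one-parameter family: let $I(a) = \int_{0}^{1} \frac{- x^{\frac{4}{5}} + x^{a}}{\log{\left(x \right)}} \, dx$.

Since $\dfrac{\partial}{\partial a}\,x^{a} = x^{a} \ln x$, the $\ln x$ in the denominator cancels and
$$\frac{dI}{da} = \int_{0}^{1} x^{a} \, dx = \left[\frac{x^{a+1}}{a+1}\right]_0^1 = \frac{1}{a + 1}.$$

Integrating with respect to $a$ gives $I(a) = \log{\left(\frac{5 a}{9} + \frac{5}{9} \right)} + C$.

At $a = \frac{4}{5}$ the integrand is identically $0$, so $I(\frac{4}{5}) = 0$. The closed form gives $0$, hence $C = 0$.

Setting $a = \frac{2}{3}$:
$$I = \log{\left(\frac{25}{27} \right)}.$$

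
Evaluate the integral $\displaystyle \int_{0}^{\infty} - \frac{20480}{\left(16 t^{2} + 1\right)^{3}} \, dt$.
$- 960 \pi$

Begin with the known result
$$J(a) = \int_{0}^{\infty} - \frac{5}{a^{2} + t^{2}} \, dt = - \frac{5 \pi}{2 a}.$$

Differentiating under the integral sign with respect to $a$,
$$\frac{dJ}{da} = \int_{0}^{\infty} \frac{10 a}{\left(a^{2} + t^{2}\right)^{2}} \, dt = \frac{5 \pi}{2 a^{2}},$$
so $\int_{0}^{\infty} - \frac{5}{\left(a^{2} + t^{2}\right)^{2}} \, dt = - \frac{5 \pi}{4 a^{3}}$.

Repeating — each differentiation of $1/(t^2+a^2)^j$ produces $-2ja/(t^2+a^2)^{j+1}$ — and dividing through by $-2ja$ at each step yields, after $2$ differentiations in total,
$$\int_{0}^{\infty} - \frac{5}{\left(a^{2} + t^{2}\right)^{3}} \, dt = - \frac{15 \pi}{16 a^{5}}.$$

Setting $a = \frac{1}{4}$:
$$I = - 960 \pi.$$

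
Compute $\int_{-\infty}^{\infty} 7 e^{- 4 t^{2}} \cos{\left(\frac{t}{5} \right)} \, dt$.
$\frac{7 \sqrt{\pi}}{2 e^{\frac{1}{400}}}$

Define $I(b) = \int_{-\infty}^{\infty} 7 e^{- 4 t^{2}} \cos{\left(b t \right)} \, dt$.

Differentiating under the integral sign,
$$I'(b) = \int_{-\infty}^{\infty} - 7 t e^{- 4 t^{2}} \sin{\left(b t \right)} \, dt.$$

Integrate $\int_{-\infty}^{\infty} t \sin(b t)\, e^{- 4 t^{2}}\, dt$ by parts with $u = \sin(b t)$ and $dv = t\, e^{- 4 t^{2}}\, dt$, giving $v = - \frac{e^{- 4 t^{2}}}{8}$. The boundary term vanishes and
$$\int_{-\infty}^{\infty} t \sin(b t)\, e^{- 4 t^{2}}\, dt = \frac{b}{8} \int_{-\infty}^{\infty} \cos(b t)\, e^{- 4 t^{2}}\, dt,$$
so $I'(b) = - \frac{b}{8}\, I(b)$.

This is a separable first-order ODE; solving with the initial condition $I(0) = \int_{-\infty}^{\infty} 7 e^{- 4 t^{2}}\,dt = \frac{7 \sqrt{\pi}}{2}$ gives
$$I(b) = \frac{7 \sqrt{\pi} e^{- \frac{b^{2}}{16}}}{2}.$$

Setting $b = \frac{1}{5}$:
$$I = \frac{7 \sqrt{\pi}}{2 e^{\frac{1}{400}}}.$$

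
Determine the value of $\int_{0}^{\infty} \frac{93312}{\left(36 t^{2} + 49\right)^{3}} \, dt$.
$\frac{2916 \pi}{16807}$

Recall the elementary integral
$$J(a) = \int_{0}^{\infty} \frac{2}{a^{2} + t^{2}} \, dt = \frac{\pi}{a}.$$

Differentiating under the integral sign with respect to $a$,
$$\frac{dJ}{da} = \int_{0}^{\infty} - \frac{4 a}{\left(a^{2} + t^{2}\right)^{2}} \, dt = - \frac{\pi}{a^{2}},$$
so $\int_{0}^{\infty} \frac{2}{\left(a^{2} + t^{2}\right)^{2}} \, dt = \frac{\pi}{2 a^{3}}$.

Repeating — each differentiation of $1/(t^2+a^2)^j$ produces $-2ja/(t^2+a^2)^{j+1}$ — and dividing through by $-2ja$ at each step yields, after $2$ differentiations in total,
$$\int_{0}^{\infty} \frac{2}{\left(a^{2} + t^{2}\right)^{3}} \, dt = \frac{3 \pi}{8 a^{5}}.$$

Setting $a = \frac{7}{6}$:
$$I = \frac{2916 \pi}{16807}.$$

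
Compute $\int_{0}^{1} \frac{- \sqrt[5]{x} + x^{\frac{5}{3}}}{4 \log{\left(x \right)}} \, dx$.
$- \frac{\log{\left(6 \right)}}{2} + \frac{\log{\left(5 \right)}}{4} + \log{\left(2 \right)}$

Replace the exponent $\frac{1}{5}$ by a parameter $a$: let $I(a) = \int_{0}^{1} \frac{x^{\frac{5}{3}} - x^{a}}{4 \log{\left(x \right)}} \, dx$.

Since $\dfrac{\partial}{\partial a}\,x^{a} = x^{a} \ln x$, the $\ln x$ in the denominator cancels and
$$\frac{dI}{da} = \int_{0}^{1} - \frac{1}{4} x^{a} \, dx = - \frac{1}{4} \left[\frac{x^{a+1}}{a+1}\right]_0^1 = - \frac{1}{4 a + 4}.$$

Integrating with respect to $a$ gives $I(a) = - \frac{\log{\left(a + 1 \right)}}{4} - \frac{\log{\left(6 \right)}}{4} + \log{\left(2 \right)} + C$.

At $a = \frac{5}{3}$ the integrand is identically $0$, so $I(\frac{5}{3}) = 0$. The closed form gives $0$, hence $C = 0$.

Setting $a = \frac{1}{5}$:
$$I = - \frac{\log{\left(6 \right)}}{2} + \frac{\log{\left(5 \right)}}{4} + \log{\left(2 \right)}.$$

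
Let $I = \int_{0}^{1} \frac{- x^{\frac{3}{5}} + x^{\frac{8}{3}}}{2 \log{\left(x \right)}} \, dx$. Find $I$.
$\log{\left(\frac{\sqrt{330}}{12} \right)}$

Replace the exponent $\frac{3}{5}$ by a parameter $a$: let $I(a) = \int_{0}^{1} \frac{x^{\frac{8}{3}} - x^{a}}{2 \log{\left(x \right)}} \, dx$.

Since $\dfrac{\partial}{\partial a}\,x^{a} = x^{a} \ln x$, the $\ln x$ in the denominator cancels and
$$\frac{dI}{da} = \int_{0}^{1} - \frac{1}{2} x^{a} \, dx = - \frac{1}{2} \left[\frac{x^{a+1}}{a+1}\right]_0^1 = - \frac{1}{2 a + 2}.$$

Integrating with respect to $a$ gives $I(a) = - \frac{\log{\left(a + 1 \right)}}{2} - \frac{\log{\left(3 \right)}}{2} + \frac{\log{\left(11 \right)}}{2} + C$.

At $a = \frac{8}{3}$ the integrand is identically $0$, so $I(\frac{8}{3}) = 0$. The closed form gives $0$, hence $C = 0$.

Setting $a = \frac{3}{5}$:
$$I = \log{\left(\frac{\sqrt{330}}{12} \right)}.$$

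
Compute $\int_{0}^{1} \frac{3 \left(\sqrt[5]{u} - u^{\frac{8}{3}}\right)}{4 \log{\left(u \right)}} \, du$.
$- \frac{3 \log{\left(55 \right)}}{4} + \frac{3 \log{\left(2 \right)}}{4} + \frac{3 \log{\left(3 \right)}}{2}$

Introduce a parameter $a$ in the exponent: let $I(a) = \int_{0}^{1} \frac{3 \left(- u^{\frac{8}{3}} + u^{a}\right)}{4 \log{\left(u \right)}} \, du$.

Since $\dfrac{\partial}{\partial a}\,u^{a} = u^{a} \ln u$, the $\ln u$ in the denominator cancels and
$$\frac{dI}{da} = \int_{0}^{1} \frac{3}{4} u^{a} \, du = \frac{3}{4} \left[\frac{u^{a+1}}{a+1}\right]_0^1 = \frac{3}{4 \left(a + 1\right)}.$$

Integrating with respect to $a$ gives $I(a) = \log{\left(\frac{\sqrt[4]{11} \cdot 3^{\frac{3}{4}} \left(a + 1\right)^{\frac{3}{4}}}{11} \right)} + C$.

At $a = \frac{8}{3}$ the integrand is identically $0$, so $I(\frac{8}{3}) = 0$. The closed form gives $0$, hence $C = 0$.

Setting $a = \frac{1}{5}$:
$$I = - \frac{3 \log{\left(55 \right)}}{4} + \frac{3 \log{\left(2 \right)}}{4} + \frac{3 \log{\left(3 \right)}}{2}.$$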